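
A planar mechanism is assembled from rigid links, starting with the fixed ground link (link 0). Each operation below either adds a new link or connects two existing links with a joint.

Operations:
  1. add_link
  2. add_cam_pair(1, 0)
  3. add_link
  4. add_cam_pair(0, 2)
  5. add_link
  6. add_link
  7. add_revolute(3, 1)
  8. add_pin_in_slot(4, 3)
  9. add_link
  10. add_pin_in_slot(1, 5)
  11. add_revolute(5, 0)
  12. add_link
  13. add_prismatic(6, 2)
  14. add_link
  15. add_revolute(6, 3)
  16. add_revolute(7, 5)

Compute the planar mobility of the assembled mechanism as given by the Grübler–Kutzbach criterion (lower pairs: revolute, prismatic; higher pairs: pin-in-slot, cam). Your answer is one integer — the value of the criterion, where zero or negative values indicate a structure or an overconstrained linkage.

ground; <1,0,0>
#1 <2,0,0>
C:1↔0 J2 <2,0,1>
#2 <3,0,1>
C:0↔2 J2 <3,0,2>
#3 <4,0,2>
#4 <5,0,2>
R:3↔1 J1 <5,1,2>
PS:4↔3 J2 <5,1,3>
#5 <6,1,3>
PS:1↔5 J2 <6,1,4>
R:5↔0 J1 <6,2,4>
#6 <7,2,4>
P:6↔2 J1 <7,3,4>
#7 <8,3,4>
R:6↔3 J1 <8,4,4>
R:7↔5 J1 <8,5,4>
3×7 − 2×5 − 1×4 = 7

M = 7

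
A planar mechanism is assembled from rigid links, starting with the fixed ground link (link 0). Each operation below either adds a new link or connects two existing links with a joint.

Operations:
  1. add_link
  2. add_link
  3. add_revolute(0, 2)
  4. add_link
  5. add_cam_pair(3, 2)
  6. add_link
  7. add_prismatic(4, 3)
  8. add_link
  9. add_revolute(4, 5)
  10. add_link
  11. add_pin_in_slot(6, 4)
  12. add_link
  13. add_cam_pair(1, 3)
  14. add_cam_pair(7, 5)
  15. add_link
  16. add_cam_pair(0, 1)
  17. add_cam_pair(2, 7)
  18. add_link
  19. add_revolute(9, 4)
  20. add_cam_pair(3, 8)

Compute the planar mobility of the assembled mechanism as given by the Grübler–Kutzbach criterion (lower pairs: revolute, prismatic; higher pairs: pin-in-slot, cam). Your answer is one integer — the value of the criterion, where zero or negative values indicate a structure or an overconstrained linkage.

(L,J1,J2)=(1,0,0); link0 fixed
link1: (2,0,0)
link2: (3,0,0)
R 0-2 [J1]: (3,1,0)
link3: (4,1,0)
C 3-2 [J2]: (4,1,1)
link4: (5,1,1)
P 4-3 [J1]: (5,2,1)
link5: (6,2,1)
R 4-5 [J1]: (6,3,1)
link6: (7,3,1)
PS 6-4 [J2]: (7,3,2)
link7: (8,3,2)
C 1-3 [J2]: (8,3,3)
C 7-5 [J2]: (8,3,4)
link8: (9,3,4)
C 0-1 [J2]: (9,3,5)
C 2-7 [J2]: (9,3,6)
link9: (10,3,6)
R 9-4 [J1]: (10,4,6)
C 3-8 [J2]: (10,4,7)
Grübler: 3·9 − 2·4 − 7 = 12

M = 12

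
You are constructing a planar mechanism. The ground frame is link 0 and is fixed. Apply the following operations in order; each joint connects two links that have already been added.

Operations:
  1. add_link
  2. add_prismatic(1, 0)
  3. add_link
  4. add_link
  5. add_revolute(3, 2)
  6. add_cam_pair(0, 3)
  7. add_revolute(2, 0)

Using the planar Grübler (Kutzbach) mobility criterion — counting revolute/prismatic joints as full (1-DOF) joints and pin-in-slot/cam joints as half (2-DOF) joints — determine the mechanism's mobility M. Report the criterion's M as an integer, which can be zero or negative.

M = 2

[1;0;0] (link 0 is ground)
L+ [2;0;0]
P(1,0)∈J1 [2;1;0]
L+ [3;1;0]
L+ [4;1;0]
R(3,2)∈J1 [4;2;0]
C(0,3)∈J2 [4;2;1]
R(2,0)∈J1 [4;3;1]
mobility = 9 − 6 − 1 = 2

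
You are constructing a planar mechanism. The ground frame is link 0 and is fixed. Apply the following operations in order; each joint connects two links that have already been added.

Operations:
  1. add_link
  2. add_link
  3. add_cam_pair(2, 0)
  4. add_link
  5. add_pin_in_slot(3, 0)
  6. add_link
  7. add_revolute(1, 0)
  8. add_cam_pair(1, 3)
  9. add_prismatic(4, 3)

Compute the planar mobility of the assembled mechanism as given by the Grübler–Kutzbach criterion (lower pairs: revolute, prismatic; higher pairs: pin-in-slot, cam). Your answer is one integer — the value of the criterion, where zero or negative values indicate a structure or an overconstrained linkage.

link 0 = ground. State L|J1|J2 = 1|0|0
+link1  2|0|0
+link2  3|0|0
C(2,0) f=2→J2  3|0|1
+link3  4|0|1
PS(3,0) f=2→J2  4|0|2
+link4  5|0|2
R(1,0) f=1→J1  5|1|2
C(1,3) f=2→J2  5|1|3
P(4,3) f=1→J1  5|2|3
M = 3(5−1)−2·2−3 = 12−4−3 = 5

M = 5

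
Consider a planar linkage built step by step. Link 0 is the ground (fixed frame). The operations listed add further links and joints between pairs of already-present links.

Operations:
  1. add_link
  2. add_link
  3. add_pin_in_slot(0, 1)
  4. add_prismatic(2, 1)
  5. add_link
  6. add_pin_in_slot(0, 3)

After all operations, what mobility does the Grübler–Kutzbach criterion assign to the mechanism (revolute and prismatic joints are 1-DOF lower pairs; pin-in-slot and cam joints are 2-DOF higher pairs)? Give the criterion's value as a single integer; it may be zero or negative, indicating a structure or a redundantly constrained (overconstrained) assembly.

L=1 J1=0 J2=0
add link → L=2 J1=0 J2=0
add link → L=3 J1=0 J2=0
PS@0,1 dof=2 J2 → L=3 J1=0 J2=1
P@2,1 dof=1 J1 → L=3 J1=1 J2=1
add link → L=4 J1=1 J2=1
PS@0,3 dof=2 J2 → L=4 J1=1 J2=2
M=3(L−1)−2J1−J2=3·3−2·1−2=5

M = 5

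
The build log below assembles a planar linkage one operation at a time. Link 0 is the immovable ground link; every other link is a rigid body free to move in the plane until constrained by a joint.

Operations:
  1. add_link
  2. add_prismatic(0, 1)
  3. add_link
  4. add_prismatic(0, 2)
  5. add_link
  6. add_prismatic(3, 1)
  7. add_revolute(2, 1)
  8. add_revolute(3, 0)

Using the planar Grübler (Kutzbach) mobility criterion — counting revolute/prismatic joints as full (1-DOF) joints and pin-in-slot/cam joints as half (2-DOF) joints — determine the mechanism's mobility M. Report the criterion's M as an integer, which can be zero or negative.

L=1 J1=0 J2=0
add link → L=2 J1=0 J2=0
P@0,1 dof=1 J1 → L=2 J1=1 J2=0
add link → L=3 J1=1 J2=0
P@0,2 dof=1 J1 → L=3 J1=2 J2=0
add link → L=4 J1=2 J2=0
P@3,1 dof=1 J1 → L=4 J1=3 J2=0
R@2,1 dof=1 J1 → L=4 J1=4 J2=0
R@3,0 dof=1 J1 → L=4 J1=5 J2=0
M=3(L−1)−2J1−J2=3·3−2·5−0=-1

M = -1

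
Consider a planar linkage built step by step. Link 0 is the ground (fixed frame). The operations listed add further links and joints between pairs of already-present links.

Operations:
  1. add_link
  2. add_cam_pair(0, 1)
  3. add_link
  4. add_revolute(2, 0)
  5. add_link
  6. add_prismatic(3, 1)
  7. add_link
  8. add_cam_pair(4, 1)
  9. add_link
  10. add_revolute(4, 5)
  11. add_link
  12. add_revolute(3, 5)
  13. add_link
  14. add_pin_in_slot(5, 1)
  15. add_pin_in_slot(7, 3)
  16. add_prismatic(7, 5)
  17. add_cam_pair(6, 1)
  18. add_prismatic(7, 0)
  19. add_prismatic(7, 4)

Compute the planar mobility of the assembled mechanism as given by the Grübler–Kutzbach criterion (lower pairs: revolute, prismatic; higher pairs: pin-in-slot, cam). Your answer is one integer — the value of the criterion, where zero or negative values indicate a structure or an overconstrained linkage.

M = 2

ground; <1,0,0>
#1 <2,0,0>
C:0↔1 J2 <2,0,1>
#2 <3,0,1>
R:2↔0 J1 <3,1,1>
#3 <4,1,1>
P:3↔1 J1 <4,2,1>
#4 <5,2,1>
C:4↔1 J2 <5,2,2>
#5 <6,2,2>
R:4↔5 J1 <6,3,2>
#6 <7,3,2>
R:3↔5 J1 <7,4,2>
#7 <8,4,2>
PS:5↔1 J2 <8,4,3>
PS:7↔3 J2 <8,4,4>
P:7↔5 J1 <8,5,4>
C:6↔1 J2 <8,5,5>
P:7↔0 J1 <8,6,5>
P:7↔4 J1 <8,7,5>
3×7 − 2×7 − 1×5 = 2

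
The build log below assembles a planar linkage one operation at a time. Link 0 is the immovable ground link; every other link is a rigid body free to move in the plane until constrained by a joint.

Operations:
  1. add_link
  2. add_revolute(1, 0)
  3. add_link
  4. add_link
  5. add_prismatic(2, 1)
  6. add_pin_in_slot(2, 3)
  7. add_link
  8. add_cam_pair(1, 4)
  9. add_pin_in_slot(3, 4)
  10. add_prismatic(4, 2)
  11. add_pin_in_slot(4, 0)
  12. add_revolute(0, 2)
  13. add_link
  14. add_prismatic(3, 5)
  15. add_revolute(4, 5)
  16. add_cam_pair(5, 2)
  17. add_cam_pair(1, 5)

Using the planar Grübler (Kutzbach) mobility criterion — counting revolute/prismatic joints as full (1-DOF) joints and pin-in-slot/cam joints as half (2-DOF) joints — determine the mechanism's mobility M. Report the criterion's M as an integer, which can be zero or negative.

M = -3

ground; <1,0,0>
#1 <2,0,0>
R:1↔0 J1 <2,1,0>
#2 <3,1,0>
#3 <4,1,0>
P:2↔1 J1 <4,2,0>
PS:2↔3 J2 <4,2,1>
#4 <5,2,1>
C:1↔4 J2 <5,2,2>
PS:3↔4 J2 <5,2,3>
P:4↔2 J1 <5,3,3>
PS:4↔0 J2 <5,3,4>
R:0↔2 J1 <5,4,4>
#5 <6,4,4>
P:3↔5 J1 <6,5,4>
R:4↔5 J1 <6,6,4>
C:5↔2 J2 <6,6,5>
C:1↔5 J2 <6,6,6>
3×5 − 2×6 − 1×6 = -3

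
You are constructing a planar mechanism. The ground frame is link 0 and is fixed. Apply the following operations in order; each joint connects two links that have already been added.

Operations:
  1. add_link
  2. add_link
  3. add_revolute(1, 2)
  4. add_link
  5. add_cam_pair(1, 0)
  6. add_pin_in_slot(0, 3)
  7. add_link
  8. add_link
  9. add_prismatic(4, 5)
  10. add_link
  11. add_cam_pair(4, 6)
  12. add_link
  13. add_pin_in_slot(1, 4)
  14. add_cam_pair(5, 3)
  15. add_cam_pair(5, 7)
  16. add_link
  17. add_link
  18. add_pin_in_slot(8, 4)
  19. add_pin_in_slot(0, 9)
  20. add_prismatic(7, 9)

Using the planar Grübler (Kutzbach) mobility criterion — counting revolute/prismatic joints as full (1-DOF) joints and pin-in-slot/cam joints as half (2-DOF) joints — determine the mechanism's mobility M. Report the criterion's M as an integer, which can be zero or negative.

M = 13

link 0 = ground. State L|J1|J2 = 1|0|0
+link1  2|0|0
+link2  3|0|0
R(1,2) f=1→J1  3|1|0
+link3  4|1|0
C(1,0) f=2→J2  4|1|1
PS(0,3) f=2→J2  4|1|2
+link4  5|1|2
+link5  6|1|2
P(4,5) f=1→J1  6|2|2
+link6  7|2|2
C(4,6) f=2→J2  7|2|3
+link7  8|2|3
PS(1,4) f=2→J2  8|2|4
C(5,3) f=2→J2  8|2|5
C(5,7) f=2→J2  8|2|6
+link8  9|2|6
+link9  10|2|6
PS(8,4) f=2→J2  10|2|7
PS(0,9) f=2→J2  10|2|8
P(7,9) f=1→J1  10|3|8
M = 3(10−1)−2·3−8 = 27−6−8 = 13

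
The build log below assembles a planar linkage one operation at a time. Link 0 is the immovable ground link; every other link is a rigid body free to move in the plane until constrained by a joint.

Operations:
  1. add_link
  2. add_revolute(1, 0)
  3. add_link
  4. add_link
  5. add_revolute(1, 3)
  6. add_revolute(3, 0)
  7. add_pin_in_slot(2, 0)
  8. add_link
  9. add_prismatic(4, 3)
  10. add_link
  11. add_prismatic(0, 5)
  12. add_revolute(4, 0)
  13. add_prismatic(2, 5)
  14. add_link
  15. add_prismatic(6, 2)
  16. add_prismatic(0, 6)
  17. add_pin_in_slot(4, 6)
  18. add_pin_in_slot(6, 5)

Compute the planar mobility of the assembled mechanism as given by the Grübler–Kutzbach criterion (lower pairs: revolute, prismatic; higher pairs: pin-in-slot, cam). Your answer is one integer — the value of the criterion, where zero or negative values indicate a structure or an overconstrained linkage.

M = -3

ground; <1,0,0>
#1 <2,0,0>
R:1↔0 J1 <2,1,0>
#2 <3,1,0>
#3 <4,1,0>
R:1↔3 J1 <4,2,0>
R:3↔0 J1 <4,3,0>
PS:2↔0 J2 <4,3,1>
#4 <5,3,1>
P:4↔3 J1 <5,4,1>
#5 <6,4,1>
P:0↔5 J1 <6,5,1>
R:4↔0 J1 <6,6,1>
P:2↔5 J1 <6,7,1>
#6 <7,7,1>
P:6↔2 J1 <7,8,1>
P:0↔6 J1 <7,9,1>
PS:4↔6 J2 <7,9,2>
PS:6↔5 J2 <7,9,3>
3×6 − 2×9 − 1×3 = -3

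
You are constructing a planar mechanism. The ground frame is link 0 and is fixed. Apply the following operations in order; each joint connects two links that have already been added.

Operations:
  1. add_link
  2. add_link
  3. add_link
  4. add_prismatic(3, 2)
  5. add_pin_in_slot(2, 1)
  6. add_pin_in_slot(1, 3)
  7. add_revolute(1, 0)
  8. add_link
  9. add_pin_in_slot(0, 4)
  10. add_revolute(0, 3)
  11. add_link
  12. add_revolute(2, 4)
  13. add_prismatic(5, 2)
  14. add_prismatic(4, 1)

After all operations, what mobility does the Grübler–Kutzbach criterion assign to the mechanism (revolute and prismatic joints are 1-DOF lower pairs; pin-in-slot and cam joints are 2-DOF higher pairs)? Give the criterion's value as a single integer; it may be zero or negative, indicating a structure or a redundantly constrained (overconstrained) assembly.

(L,J1,J2)=(1,0,0); link0 fixed
link1: (2,0,0)
link2: (3,0,0)
link3: (4,0,0)
P 3-2 [J1]: (4,1,0)
PS 2-1 [J2]: (4,1,1)
PS 1-3 [J2]: (4,1,2)
R 1-0 [J1]: (4,2,2)
link4: (5,2,2)
PS 0-4 [J2]: (5,2,3)
R 0-3 [J1]: (5,3,3)
link5: (6,3,3)
R 2-4 [J1]: (6,4,3)
P 5-2 [J1]: (6,5,3)
P 4-1 [J1]: (6,6,3)
Grübler: 3·5 − 2·6 − 3 = 0

M = 0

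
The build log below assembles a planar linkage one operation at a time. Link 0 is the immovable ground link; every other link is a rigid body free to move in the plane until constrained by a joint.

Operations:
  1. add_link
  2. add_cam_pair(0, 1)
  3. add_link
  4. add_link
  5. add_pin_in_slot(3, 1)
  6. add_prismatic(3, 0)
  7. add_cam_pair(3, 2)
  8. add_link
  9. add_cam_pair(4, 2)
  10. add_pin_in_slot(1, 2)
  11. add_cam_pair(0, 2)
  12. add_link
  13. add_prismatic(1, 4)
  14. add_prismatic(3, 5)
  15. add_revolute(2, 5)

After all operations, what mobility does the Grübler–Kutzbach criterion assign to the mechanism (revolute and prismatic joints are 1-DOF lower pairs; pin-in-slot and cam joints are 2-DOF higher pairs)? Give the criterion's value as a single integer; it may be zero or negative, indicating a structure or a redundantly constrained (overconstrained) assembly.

M = 1

L=1 J1=0 J2=0
add link → L=2 J1=0 J2=0
C@0,1 dof=2 J2 → L=2 J1=0 J2=1
add link → L=3 J1=0 J2=1
add link → L=4 J1=0 J2=1
PS@3,1 dof=2 J2 → L=4 J1=0 J2=2
P@3,0 dof=1 J1 → L=4 J1=1 J2=2
C@3,2 dof=2 J2 → L=4 J1=1 J2=3
add link → L=5 J1=1 J2=3
C@4,2 dof=2 J2 → L=5 J1=1 J2=4
PS@1,2 dof=2 J2 → L=5 J1=1 J2=5
C@0,2 dof=2 J2 → L=5 J1=1 J2=6
add link → L=6 J1=1 J2=6
P@1,4 dof=1 J1 → L=6 J1=2 J2=6
P@3,5 dof=1 J1 → L=6 J1=3 J2=6
R@2,5 dof=1 J1 → L=6 J1=4 J2=6
M=3(L−1)−2J1−J2=3·5−2·4−6=1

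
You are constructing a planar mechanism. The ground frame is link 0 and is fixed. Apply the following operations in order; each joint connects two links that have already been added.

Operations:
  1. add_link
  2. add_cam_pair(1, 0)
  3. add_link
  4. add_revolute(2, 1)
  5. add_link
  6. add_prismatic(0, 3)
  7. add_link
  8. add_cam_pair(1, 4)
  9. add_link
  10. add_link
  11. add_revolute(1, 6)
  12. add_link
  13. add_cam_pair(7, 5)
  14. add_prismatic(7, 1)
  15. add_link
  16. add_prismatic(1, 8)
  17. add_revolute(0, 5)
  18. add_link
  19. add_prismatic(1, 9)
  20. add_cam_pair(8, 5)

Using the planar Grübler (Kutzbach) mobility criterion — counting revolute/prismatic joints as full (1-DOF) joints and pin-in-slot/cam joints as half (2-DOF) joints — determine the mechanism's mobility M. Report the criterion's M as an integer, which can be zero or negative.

link 0 = ground. State L|J1|J2 = 1|0|0
+link1  2|0|0
C(1,0) f=2→J2  2|0|1
+link2  3|0|1
R(2,1) f=1→J1  3|1|1
+link3  4|1|1
P(0,3) f=1→J1  4|2|1
+link4  5|2|1
C(1,4) f=2→J2  5|2|2
+link5  6|2|2
+link6  7|2|2
R(1,6) f=1→J1  7|3|2
+link7  8|3|2
C(7,5) f=2→J2  8|3|3
P(7,1) f=1→J1  8|4|3
+link8  9|4|3
P(1,8) f=1→J1  9|5|3
R(0,5) f=1→J1  9|6|3
+link9  10|6|3
P(1,9) f=1→J1  10|7|3
C(8,5) f=2→J2  10|7|4
M = 3(10−1)−2·7−4 = 27−14−4 = 9

M = 9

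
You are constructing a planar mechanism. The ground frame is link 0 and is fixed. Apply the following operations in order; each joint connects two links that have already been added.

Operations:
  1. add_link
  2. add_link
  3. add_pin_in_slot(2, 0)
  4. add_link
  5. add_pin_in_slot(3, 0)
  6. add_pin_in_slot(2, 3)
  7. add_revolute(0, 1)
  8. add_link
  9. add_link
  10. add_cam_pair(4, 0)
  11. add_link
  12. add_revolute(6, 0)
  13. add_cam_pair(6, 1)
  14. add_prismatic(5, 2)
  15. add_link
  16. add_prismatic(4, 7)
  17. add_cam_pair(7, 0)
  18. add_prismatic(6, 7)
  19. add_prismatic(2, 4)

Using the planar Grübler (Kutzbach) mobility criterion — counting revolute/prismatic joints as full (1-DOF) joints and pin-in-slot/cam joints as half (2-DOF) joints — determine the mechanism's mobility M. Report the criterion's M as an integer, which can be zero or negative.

M = 3

ground; <1,0,0>
#1 <2,0,0>
#2 <3,0,0>
PS:2↔0 J2 <3,0,1>
#3 <4,0,1>
PS:3↔0 J2 <4,0,2>
PS:2↔3 J2 <4,0,3>
R:0↔1 J1 <4,1,3>
#4 <5,1,3>
#5 <6,1,3>
C:4↔0 J2 <6,1,4>
#6 <7,1,4>
R:6↔0 J1 <7,2,4>
C:6↔1 J2 <7,2,5>
P:5↔2 J1 <7,3,5>
#7 <8,3,5>
P:4↔7 J1 <8,4,5>
C:7↔0 J2 <8,4,6>
P:6↔7 J1 <8,5,6>
P:2↔4 J1 <8,6,6>
3×7 − 2×6 − 1×6 = 3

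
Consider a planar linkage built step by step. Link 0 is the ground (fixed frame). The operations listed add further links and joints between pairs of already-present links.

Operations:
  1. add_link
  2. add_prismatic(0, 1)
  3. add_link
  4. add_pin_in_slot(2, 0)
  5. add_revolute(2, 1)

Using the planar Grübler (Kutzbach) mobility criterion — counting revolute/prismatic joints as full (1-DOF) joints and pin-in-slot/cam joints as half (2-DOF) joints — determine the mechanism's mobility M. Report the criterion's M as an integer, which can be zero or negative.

M = 1

[1;0;0] (link 0 is ground)
L+ [2;0;0]
P(0,1)∈J1 [2;1;0]
L+ [3;1;0]
PS(2,0)∈J2 [3;1;1]
R(2,1)∈J1 [3;2;1]
mobility = 6 − 4 − 1 = 1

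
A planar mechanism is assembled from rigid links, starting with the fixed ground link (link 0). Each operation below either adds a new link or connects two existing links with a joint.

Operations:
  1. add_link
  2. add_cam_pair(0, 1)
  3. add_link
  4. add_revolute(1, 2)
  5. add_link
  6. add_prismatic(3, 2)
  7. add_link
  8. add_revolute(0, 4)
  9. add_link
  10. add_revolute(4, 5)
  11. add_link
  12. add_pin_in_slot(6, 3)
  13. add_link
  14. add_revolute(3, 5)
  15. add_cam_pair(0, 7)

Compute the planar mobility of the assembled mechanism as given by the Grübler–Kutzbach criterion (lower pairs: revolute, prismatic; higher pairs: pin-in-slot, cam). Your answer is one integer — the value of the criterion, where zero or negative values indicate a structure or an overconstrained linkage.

ground; <1,0,0>
#1 <2,0,0>
C:0↔1 J2 <2,0,1>
#2 <3,0,1>
R:1↔2 J1 <3,1,1>
#3 <4,1,1>
P:3↔2 J1 <4,2,1>
#4 <5,2,1>
R:0↔4 J1 <5,3,1>
#5 <6,3,1>
R:4↔5 J1 <6,4,1>
#6 <7,4,1>
PS:6↔3 J2 <7,4,2>
#7 <8,4,2>
R:3↔5 J1 <8,5,2>
C:0↔7 J2 <8,5,3>
3×7 − 2×5 − 1×3 = 8

M = 8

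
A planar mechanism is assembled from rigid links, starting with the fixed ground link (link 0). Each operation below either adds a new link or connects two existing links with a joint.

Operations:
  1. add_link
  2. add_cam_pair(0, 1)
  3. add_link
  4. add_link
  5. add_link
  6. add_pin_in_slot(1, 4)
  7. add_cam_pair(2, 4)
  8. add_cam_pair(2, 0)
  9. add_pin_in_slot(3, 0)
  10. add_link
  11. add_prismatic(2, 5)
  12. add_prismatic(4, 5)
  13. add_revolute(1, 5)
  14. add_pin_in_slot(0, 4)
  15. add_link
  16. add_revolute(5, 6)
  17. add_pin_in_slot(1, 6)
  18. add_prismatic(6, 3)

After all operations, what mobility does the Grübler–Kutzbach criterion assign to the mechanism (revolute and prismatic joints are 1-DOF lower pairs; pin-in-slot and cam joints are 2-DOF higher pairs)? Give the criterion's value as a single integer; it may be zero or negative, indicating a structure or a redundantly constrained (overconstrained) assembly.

M = 1

ground; <1,0,0>
#1 <2,0,0>
C:0↔1 J2 <2,0,1>
#2 <3,0,1>
#3 <4,0,1>
#4 <5,0,1>
PS:1↔4 J2 <5,0,2>
C:2↔4 J2 <5,0,3>
C:2↔0 J2 <5,0,4>
PS:3↔0 J2 <5,0,5>
#5 <6,0,5>
P:2↔5 J1 <6,1,5>
P:4↔5 J1 <6,2,5>
R:1↔5 J1 <6,3,5>
PS:0↔4 J2 <6,3,6>
#6 <7,3,6>
R:5↔6 J1 <7,4,6>
PS:1↔6 J2 <7,4,7>
P:6↔3 J1 <7,5,7>
3×6 − 2×5 − 1×7 = 1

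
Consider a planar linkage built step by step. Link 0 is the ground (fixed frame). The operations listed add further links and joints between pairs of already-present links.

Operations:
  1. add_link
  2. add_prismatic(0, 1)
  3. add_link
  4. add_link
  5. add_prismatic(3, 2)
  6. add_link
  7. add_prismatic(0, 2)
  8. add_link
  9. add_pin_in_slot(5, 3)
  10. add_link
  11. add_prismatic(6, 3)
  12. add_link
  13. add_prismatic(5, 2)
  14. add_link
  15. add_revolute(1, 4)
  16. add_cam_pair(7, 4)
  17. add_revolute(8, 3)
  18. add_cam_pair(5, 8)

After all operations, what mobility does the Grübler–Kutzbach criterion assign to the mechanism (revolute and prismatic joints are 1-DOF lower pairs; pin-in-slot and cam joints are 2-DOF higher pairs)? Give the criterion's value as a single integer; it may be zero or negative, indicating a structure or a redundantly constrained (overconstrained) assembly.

link 0 = ground. State L|J1|J2 = 1|0|0
+link1  2|0|0
P(0,1) f=1→J1  2|1|0
+link2  3|1|0
+link3  4|1|0
P(3,2) f=1→J1  4|2|0
+link4  5|2|0
P(0,2) f=1→J1  5|3|0
+link5  6|3|0
PS(5,3) f=2→J2  6|3|1
+link6  7|3|1
P(6,3) f=1→J1  7|4|1
+link7  8|4|1
P(5,2) f=1→J1  8|5|1
+link8  9|5|1
R(1,4) f=1→J1  9|6|1
C(7,4) f=2→J2  9|6|2
R(8,3) f=1→J1  9|7|2
C(5,8) f=2→J2  9|7|3
M = 3(9−1)−2·7−3 = 24−14−3 = 7

M = 7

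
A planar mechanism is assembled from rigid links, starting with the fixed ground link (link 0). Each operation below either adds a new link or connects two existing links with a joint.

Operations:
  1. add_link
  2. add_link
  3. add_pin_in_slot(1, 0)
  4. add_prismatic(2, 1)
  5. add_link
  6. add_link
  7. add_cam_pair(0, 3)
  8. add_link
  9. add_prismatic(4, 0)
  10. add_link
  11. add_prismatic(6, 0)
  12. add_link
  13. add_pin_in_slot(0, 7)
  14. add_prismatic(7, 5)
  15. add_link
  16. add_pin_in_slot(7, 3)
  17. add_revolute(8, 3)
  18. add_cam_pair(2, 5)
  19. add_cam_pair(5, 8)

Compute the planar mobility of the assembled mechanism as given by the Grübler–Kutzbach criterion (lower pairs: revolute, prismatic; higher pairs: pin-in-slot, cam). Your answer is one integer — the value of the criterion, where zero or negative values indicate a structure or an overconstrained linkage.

(L,J1,J2)=(1,0,0); link0 fixed
link1: (2,0,0)
link2: (3,0,0)
PS 1-0 [J2]: (3,0,1)
P 2-1 [J1]: (3,1,1)
link3: (4,1,1)
link4: (5,1,1)
C 0-3 [J2]: (5,1,2)
link5: (6,1,2)
P 4-0 [J1]: (6,2,2)
link6: (7,2,2)
P 6-0 [J1]: (7,3,2)
link7: (8,3,2)
PS 0-7 [J2]: (8,3,3)
P 7-5 [J1]: (8,4,3)
link8: (9,4,3)
PS 7-3 [J2]: (9,4,4)
R 8-3 [J1]: (9,5,4)
C 2-5 [J2]: (9,5,5)
C 5-8 [J2]: (9,5,6)
Grübler: 3·8 − 2·5 − 6 = 8

M = 8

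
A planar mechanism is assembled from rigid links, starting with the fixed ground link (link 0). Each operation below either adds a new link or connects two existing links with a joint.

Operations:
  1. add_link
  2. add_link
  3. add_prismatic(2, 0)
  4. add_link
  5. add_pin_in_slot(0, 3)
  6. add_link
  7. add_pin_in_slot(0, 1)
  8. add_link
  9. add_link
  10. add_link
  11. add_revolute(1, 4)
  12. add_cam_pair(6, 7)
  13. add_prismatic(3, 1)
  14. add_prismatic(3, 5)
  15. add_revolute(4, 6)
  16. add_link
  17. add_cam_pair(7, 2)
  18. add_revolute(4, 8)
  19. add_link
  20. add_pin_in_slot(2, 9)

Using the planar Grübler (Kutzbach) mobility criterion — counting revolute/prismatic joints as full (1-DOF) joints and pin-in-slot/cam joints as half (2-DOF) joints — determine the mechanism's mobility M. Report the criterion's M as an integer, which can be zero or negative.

L=1 J1=0 J2=0
add link → L=2 J1=0 J2=0
add link → L=3 J1=0 J2=0
P@2,0 dof=1 J1 → L=3 J1=1 J2=0
add link → L=4 J1=1 J2=0
PS@0,3 dof=2 J2 → L=4 J1=1 J2=1
add link → L=5 J1=1 J2=1
PS@0,1 dof=2 J2 → L=5 J1=1 J2=2
add link → L=6 J1=1 J2=2
add link → L=7 J1=1 J2=2
add link → L=8 J1=1 J2=2
R@1,4 dof=1 J1 → L=8 J1=2 J2=2
C@6,7 dof=2 J2 → L=8 J1=2 J2=3
P@3,1 dof=1 J1 → L=8 J1=3 J2=3
P@3,5 dof=1 J1 → L=8 J1=4 J2=3
R@4,6 dof=1 J1 → L=8 J1=5 J2=3
add link → L=9 J1=5 J2=3
C@7,2 dof=2 J2 → L=9 J1=5 J2=4
R@4,8 dof=1 J1 → L=9 J1=6 J2=4
add link → L=10 J1=6 J2=4
PS@2,9 dof=2 J2 → L=10 J1=6 J2=5
M=3(L−1)−2J1−J2=3·9−2·6−5=10

M = 10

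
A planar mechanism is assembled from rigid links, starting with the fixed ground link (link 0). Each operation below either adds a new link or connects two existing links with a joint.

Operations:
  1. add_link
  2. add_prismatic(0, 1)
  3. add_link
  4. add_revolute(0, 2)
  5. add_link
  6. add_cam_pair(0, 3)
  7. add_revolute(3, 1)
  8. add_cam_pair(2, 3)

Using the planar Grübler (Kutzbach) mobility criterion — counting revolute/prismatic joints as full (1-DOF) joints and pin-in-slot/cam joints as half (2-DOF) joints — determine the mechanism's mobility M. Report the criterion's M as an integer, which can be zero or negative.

M = 1

(L,J1,J2)=(1,0,0); link0 fixed
link1: (2,0,0)
P 0-1 [J1]: (2,1,0)
link2: (3,1,0)
R 0-2 [J1]: (3,2,0)
link3: (4,2,0)
C 0-3 [J2]: (4,2,1)
R 3-1 [J1]: (4,3,1)
C 2-3 [J2]: (4,3,2)
Grübler: 3·3 − 2·3 − 2 = 1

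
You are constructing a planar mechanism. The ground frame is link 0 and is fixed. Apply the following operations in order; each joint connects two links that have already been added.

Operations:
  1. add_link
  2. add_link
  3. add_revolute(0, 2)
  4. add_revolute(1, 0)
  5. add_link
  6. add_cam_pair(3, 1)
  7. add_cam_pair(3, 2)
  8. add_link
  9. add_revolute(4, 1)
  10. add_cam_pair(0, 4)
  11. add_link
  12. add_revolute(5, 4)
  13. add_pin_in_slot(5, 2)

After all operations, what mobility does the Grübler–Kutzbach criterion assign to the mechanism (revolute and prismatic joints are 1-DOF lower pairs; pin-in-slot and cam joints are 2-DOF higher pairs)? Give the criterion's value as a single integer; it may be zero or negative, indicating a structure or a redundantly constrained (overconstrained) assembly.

ground; <1,0,0>
#1 <2,0,0>
#2 <3,0,0>
R:0↔2 J1 <3,1,0>
R:1↔0 J1 <3,2,0>
#3 <4,2,0>
C:3↔1 J2 <4,2,1>
C:3↔2 J2 <4,2,2>
#4 <5,2,2>
R:4↔1 J1 <5,3,2>
C:0↔4 J2 <5,3,3>
#5 <6,3,3>
R:5↔4 J1 <6,4,3>
PS:5↔2 J2 <6,4,4>
3×5 − 2×4 − 1×4 = 3

M = 3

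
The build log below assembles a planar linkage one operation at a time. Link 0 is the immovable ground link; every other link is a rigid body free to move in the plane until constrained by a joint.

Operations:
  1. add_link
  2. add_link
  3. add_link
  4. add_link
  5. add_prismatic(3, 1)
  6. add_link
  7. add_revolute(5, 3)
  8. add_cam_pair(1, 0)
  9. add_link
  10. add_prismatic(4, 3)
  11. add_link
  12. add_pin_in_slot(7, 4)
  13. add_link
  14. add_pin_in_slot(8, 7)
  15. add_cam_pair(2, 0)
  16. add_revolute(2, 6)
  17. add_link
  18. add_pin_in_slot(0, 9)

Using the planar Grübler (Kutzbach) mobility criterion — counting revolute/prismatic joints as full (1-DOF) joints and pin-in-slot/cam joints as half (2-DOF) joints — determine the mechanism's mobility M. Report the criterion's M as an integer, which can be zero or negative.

M = 14

link 0 = ground. State L|J1|J2 = 1|0|0
+link1  2|0|0
+link2  3|0|0
+link3  4|0|0
+link4  5|0|0
P(3,1) f=1→J1  5|1|0
+link5  6|1|0
R(5,3) f=1→J1  6|2|0
C(1,0) f=2→J2  6|2|1
+link6  7|2|1
P(4,3) f=1→J1  7|3|1
+link7  8|3|1
PS(7,4) f=2→J2  8|3|2
+link8  9|3|2
PS(8,7) f=2→J2  9|3|3
C(2,0) f=2→J2  9|3|4
R(2,6) f=1→J1  9|4|4
+link9  10|4|4
PS(0,9) f=2→J2  10|4|5
M = 3(10−1)−2·4−5 = 27−8−5 = 14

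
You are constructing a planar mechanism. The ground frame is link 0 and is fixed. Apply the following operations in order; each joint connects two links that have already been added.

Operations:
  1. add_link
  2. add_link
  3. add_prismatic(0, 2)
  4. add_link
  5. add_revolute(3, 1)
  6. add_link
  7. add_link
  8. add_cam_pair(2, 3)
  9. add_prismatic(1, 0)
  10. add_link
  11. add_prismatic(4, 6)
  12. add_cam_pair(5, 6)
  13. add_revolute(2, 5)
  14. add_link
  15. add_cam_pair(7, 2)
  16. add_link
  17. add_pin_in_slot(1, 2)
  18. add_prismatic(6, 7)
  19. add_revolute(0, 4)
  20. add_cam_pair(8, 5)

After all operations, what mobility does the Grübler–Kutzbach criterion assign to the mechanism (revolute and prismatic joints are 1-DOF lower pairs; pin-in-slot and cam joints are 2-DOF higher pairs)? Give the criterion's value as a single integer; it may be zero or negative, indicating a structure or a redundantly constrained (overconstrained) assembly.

L=1 J1=0 J2=0
add link → L=2 J1=0 J2=0
add link → L=3 J1=0 J2=0
P@0,2 dof=1 J1 → L=3 J1=1 J2=0
add link → L=4 J1=1 J2=0
R@3,1 dof=1 J1 → L=4 J1=2 J2=0
add link → L=5 J1=2 J2=0
add link → L=6 J1=2 J2=0
C@2,3 dof=2 J2 → L=6 J1=2 J2=1
P@1,0 dof=1 J1 → L=6 J1=3 J2=1
add link → L=7 J1=3 J2=1
P@4,6 dof=1 J1 → L=7 J1=4 J2=1
C@5,6 dof=2 J2 → L=7 J1=4 J2=2
R@2,5 dof=1 J1 → L=7 J1=5 J2=2
add link → L=8 J1=5 J2=2
C@7,2 dof=2 J2 → L=8 J1=5 J2=3
add link → L=9 J1=5 J2=3
PS@1,2 dof=2 J2 → L=9 J1=5 J2=4
P@6,7 dof=1 J1 → L=9 J1=6 J2=4
R@0,4 dof=1 J1 → L=9 J1=7 J2=4
C@8,5 dof=2 J2 → L=9 J1=7 J2=5
M=3(L−1)−2J1−J2=3·8−2·7−5=5

M = 5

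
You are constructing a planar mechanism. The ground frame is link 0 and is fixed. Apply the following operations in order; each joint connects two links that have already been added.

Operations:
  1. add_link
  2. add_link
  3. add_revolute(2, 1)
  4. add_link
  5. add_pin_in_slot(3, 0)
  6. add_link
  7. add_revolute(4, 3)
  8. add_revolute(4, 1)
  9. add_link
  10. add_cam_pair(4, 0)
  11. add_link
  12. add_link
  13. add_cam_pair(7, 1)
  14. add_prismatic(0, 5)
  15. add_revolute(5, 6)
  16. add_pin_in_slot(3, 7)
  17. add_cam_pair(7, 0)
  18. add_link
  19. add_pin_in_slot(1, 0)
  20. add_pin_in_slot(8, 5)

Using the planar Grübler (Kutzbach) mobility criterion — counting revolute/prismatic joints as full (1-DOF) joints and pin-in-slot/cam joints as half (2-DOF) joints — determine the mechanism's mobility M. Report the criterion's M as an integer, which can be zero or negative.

M = 7

link 0 = ground. State L|J1|J2 = 1|0|0
+link1  2|0|0
+link2  3|0|0
R(2,1) f=1→J1  3|1|0
+link3  4|1|0
PS(3,0) f=2→J2  4|1|1
+link4  5|1|1
R(4,3) f=1→J1  5|2|1
R(4,1) f=1→J1  5|3|1
+link5  6|3|1
C(4,0) f=2→J2  6|3|2
+link6  7|3|2
+link7  8|3|2
C(7,1) f=2→J2  8|3|3
P(0,5) f=1→J1  8|4|3
R(5,6) f=1→J1  8|5|3
PS(3,7) f=2→J2  8|5|4
C(7,0) f=2→J2  8|5|5
+link8  9|5|5
PS(1,0) f=2→J2  9|5|6
PS(8,5) f=2→J2  9|5|7
M = 3(9−1)−2·5−7 = 24−10−7 = 7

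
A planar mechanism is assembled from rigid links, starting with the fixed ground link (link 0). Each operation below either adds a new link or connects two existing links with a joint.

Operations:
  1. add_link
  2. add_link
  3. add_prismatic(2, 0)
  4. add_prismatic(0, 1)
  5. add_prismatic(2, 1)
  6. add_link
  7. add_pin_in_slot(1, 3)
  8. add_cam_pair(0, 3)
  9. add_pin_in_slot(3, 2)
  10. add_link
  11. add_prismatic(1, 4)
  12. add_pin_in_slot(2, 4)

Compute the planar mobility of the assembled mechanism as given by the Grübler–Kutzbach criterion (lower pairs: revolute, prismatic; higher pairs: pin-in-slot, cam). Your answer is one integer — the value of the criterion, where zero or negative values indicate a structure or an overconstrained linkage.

M = 0

L=1 J1=0 J2=0
add link → L=2 J1=0 J2=0
add link → L=3 J1=0 J2=0
P@2,0 dof=1 J1 → L=3 J1=1 J2=0
P@0,1 dof=1 J1 → L=3 J1=2 J2=0
P@2,1 dof=1 J1 → L=3 J1=3 J2=0
add link → L=4 J1=3 J2=0
PS@1,3 dof=2 J2 → L=4 J1=3 J2=1
C@0,3 dof=2 J2 → L=4 J1=3 J2=2
PS@3,2 dof=2 J2 → L=4 J1=3 J2=3
add link → L=5 J1=3 J2=3
P@1,4 dof=1 J1 → L=5 J1=4 J2=3
PS@2,4 dof=2 J2 → L=5 J1=4 J2=4
M=3(L−1)−2J1−J2=3·4−2·4−4=0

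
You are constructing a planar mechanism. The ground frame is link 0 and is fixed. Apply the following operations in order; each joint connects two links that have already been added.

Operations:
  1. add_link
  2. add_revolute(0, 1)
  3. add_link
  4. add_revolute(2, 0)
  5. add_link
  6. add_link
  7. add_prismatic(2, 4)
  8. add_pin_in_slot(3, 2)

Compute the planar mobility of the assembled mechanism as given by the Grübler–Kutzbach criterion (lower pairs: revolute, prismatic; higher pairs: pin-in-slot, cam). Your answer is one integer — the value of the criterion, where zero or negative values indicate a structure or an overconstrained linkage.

M = 5

L=1 J1=0 J2=0
add link → L=2 J1=0 J2=0
R@0,1 dof=1 J1 → L=2 J1=1 J2=0
add link → L=3 J1=1 J2=0
R@2,0 dof=1 J1 → L=3 J1=2 J2=0
add link → L=4 J1=2 J2=0
add link → L=5 J1=2 J2=0
P@2,4 dof=1 J1 → L=5 J1=3 J2=0
PS@3,2 dof=2 J2 → L=5 J1=3 J2=1
M=3(L−1)−2J1−J2=3·4−2·3−1=5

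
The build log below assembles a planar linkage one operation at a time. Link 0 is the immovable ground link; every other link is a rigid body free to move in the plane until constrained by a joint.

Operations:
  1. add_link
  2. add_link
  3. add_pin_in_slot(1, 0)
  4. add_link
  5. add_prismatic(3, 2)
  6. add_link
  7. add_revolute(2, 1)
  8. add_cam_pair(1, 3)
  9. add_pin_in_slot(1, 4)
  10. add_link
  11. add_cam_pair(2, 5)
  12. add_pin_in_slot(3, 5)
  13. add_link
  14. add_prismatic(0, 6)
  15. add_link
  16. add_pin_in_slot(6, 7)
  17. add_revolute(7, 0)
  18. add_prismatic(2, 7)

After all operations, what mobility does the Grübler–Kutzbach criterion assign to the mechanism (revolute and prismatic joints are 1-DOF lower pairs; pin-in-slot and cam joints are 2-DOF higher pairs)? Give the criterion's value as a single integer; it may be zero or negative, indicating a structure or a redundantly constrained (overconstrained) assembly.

ground; <1,0,0>
#1 <2,0,0>
#2 <3,0,0>
PS:1↔0 J2 <3,0,1>
#3 <4,0,1>
P:3↔2 J1 <4,1,1>
#4 <5,1,1>
R:2↔1 J1 <5,2,1>
C:1↔3 J2 <5,2,2>
PS:1↔4 J2 <5,2,3>
#5 <6,2,3>
C:2↔5 J2 <6,2,4>
PS:3↔5 J2 <6,2,5>
#6 <7,2,5>
P:0↔6 J1 <7,3,5>
#7 <8,3,5>
PS:6↔7 J2 <8,3,6>
R:7↔0 J1 <8,4,6>
P:2↔7 J1 <8,5,6>
3×7 − 2×5 − 1×6 = 5

M = 5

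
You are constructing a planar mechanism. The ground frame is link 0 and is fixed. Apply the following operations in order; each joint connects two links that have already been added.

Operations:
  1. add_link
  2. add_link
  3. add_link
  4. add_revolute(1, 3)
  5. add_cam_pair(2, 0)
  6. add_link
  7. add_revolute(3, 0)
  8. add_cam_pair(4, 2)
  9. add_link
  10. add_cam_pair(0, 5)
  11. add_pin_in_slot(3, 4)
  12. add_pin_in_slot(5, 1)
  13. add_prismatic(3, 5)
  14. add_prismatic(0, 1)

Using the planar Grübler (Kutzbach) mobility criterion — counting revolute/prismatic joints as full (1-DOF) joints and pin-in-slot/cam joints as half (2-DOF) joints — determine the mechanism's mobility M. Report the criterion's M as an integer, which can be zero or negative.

(L,J1,J2)=(1,0,0); link0 fixed
link1: (2,0,0)
link2: (3,0,0)
link3: (4,0,0)
R 1-3 [J1]: (4,1,0)
C 2-0 [J2]: (4,1,1)
link4: (5,1,1)
R 3-0 [J1]: (5,2,1)
C 4-2 [J2]: (5,2,2)
link5: (6,2,2)
C 0-5 [J2]: (6,2,3)
PS 3-4 [J2]: (6,2,4)
PS 5-1 [J2]: (6,2,5)
P 3-5 [J1]: (6,3,5)
P 0-1 [J1]: (6,4,5)
Grübler: 3·5 − 2·4 − 5 = 2

M = 2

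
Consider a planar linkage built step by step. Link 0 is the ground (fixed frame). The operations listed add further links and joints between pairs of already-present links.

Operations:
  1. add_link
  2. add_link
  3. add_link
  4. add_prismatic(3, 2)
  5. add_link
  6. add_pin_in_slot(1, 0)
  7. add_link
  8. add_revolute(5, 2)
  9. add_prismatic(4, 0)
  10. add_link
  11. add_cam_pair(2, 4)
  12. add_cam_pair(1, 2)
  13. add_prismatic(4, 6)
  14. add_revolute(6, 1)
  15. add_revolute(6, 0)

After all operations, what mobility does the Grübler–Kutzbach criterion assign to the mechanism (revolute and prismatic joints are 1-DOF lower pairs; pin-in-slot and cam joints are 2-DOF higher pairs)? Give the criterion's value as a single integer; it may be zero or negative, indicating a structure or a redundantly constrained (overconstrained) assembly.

link 0 = ground. State L|J1|J2 = 1|0|0
+link1  2|0|0
+link2  3|0|0
+link3  4|0|0
P(3,2) f=1→J1  4|1|0
+link4  5|1|0
PS(1,0) f=2→J2  5|1|1
+link5  6|1|1
R(5,2) f=1→J1  6|2|1
P(4,0) f=1→J1  6|3|1
+link6  7|3|1
C(2,4) f=2→J2  7|3|2
C(1,2) f=2→J2  7|3|3
P(4,6) f=1→J1  7|4|3
R(6,1) f=1→J1  7|5|3
R(6,0) f=1→J1  7|6|3
M = 3(7−1)−2·6−3 = 18−12−3 = 3

M = 3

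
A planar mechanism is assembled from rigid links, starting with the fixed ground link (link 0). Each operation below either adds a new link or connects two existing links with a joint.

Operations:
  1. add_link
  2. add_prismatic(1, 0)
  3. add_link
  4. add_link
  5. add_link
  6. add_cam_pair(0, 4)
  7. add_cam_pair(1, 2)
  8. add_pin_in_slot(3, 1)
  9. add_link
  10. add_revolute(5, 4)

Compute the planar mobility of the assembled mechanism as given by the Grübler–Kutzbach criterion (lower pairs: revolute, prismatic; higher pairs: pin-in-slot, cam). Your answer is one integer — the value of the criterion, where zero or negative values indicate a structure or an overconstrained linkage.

[1;0;0] (link 0 is ground)
L+ [2;0;0]
P(1,0)∈J1 [2;1;0]
L+ [3;1;0]
L+ [4;1;0]
L+ [5;1;0]
C(0,4)∈J2 [5;1;1]
C(1,2)∈J2 [5;1;2]
PS(3,1)∈J2 [5;1;3]
L+ [6;1;3]
R(5,4)∈J1 [6;2;3]
mobility = 15 − 4 − 3 = 8

M = 8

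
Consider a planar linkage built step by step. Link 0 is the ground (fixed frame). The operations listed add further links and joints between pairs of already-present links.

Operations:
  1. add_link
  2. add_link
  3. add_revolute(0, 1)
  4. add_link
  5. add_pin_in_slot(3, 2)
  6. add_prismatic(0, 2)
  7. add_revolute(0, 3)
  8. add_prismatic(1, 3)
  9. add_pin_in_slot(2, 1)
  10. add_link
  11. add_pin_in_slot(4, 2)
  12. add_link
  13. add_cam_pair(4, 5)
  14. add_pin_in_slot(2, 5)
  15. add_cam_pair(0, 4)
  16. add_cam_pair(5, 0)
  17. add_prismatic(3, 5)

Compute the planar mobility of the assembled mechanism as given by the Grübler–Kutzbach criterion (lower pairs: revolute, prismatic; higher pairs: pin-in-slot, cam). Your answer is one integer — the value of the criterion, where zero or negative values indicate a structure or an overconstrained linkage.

L=1 J1=0 J2=0
add link → L=2 J1=0 J2=0
add link → L=3 J1=0 J2=0
R@0,1 dof=1 J1 → L=3 J1=1 J2=0
add link → L=4 J1=1 J2=0
PS@3,2 dof=2 J2 → L=4 J1=1 J2=1
P@0,2 dof=1 J1 → L=4 J1=2 J2=1
R@0,3 dof=1 J1 → L=4 J1=3 J2=1
P@1,3 dof=1 J1 → L=4 J1=4 J2=1
PS@2,1 dof=2 J2 → L=4 J1=4 J2=2
add link → L=5 J1=4 J2=2
PS@4,2 dof=2 J2 → L=5 J1=4 J2=3
add link → L=6 J1=4 J2=3
C@4,5 dof=2 J2 → L=6 J1=4 J2=4
PS@2,5 dof=2 J2 → L=6 J1=4 J2=5
C@0,4 dof=2 J2 → L=6 J1=4 J2=6
C@5,0 dof=2 J2 → L=6 J1=4 J2=7
P@3,5 dof=1 J1 → L=6 J1=5 J2=7
M=3(L−1)−2J1−J2=3·5−2·5−7=-2

M = -2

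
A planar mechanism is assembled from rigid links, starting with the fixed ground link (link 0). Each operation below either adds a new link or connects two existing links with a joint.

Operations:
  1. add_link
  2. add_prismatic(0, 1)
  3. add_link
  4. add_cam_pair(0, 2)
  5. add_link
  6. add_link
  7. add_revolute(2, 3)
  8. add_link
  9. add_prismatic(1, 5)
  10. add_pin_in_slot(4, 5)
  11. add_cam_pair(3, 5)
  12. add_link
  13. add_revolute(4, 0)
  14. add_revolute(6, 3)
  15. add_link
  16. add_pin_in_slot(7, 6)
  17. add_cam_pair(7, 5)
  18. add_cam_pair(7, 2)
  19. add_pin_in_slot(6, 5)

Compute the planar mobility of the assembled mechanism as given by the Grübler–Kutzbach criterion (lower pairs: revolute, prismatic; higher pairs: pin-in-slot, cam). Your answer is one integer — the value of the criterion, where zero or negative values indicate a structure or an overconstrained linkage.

[1;0;0] (link 0 is ground)
L+ [2;0;0]
P(0,1)∈J1 [2;1;0]
L+ [3;1;0]
C(0,2)∈J2 [3;1;1]
L+ [4;1;1]
L+ [5;1;1]
R(2,3)∈J1 [5;2;1]
L+ [6;2;1]
P(1,5)∈J1 [6;3;1]
PS(4,5)∈J2 [6;3;2]
C(3,5)∈J2 [6;3;3]
L+ [7;3;3]
R(4,0)∈J1 [7;4;3]
R(6,3)∈J1 [7;5;3]
L+ [8;5;3]
PS(7,6)∈J2 [8;5;4]
C(7,5)∈J2 [8;5;5]
C(7,2)∈J2 [8;5;6]
PS(6,5)∈J2 [8;5;7]
mobility = 21 − 10 − 7 = 4

M = 4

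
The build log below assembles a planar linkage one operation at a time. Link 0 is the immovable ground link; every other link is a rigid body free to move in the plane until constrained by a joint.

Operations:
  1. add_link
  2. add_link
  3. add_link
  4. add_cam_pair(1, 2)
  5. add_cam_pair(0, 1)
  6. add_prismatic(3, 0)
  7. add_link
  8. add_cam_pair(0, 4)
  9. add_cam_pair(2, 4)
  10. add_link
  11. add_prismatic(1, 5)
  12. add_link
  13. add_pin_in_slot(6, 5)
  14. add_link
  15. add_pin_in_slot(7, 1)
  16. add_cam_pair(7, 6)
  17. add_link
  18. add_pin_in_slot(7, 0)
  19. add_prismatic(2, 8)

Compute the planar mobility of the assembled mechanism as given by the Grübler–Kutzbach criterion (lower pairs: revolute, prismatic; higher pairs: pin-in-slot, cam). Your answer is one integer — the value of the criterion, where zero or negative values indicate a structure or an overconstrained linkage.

M = 10

L=1 J1=0 J2=0
add link → L=2 J1=0 J2=0
add link → L=3 J1=0 J2=0
add link → L=4 J1=0 J2=0
C@1,2 dof=2 J2 → L=4 J1=0 J2=1
C@0,1 dof=2 J2 → L=4 J1=0 J2=2
P@3,0 dof=1 J1 → L=4 J1=1 J2=2
add link → L=5 J1=1 J2=2
C@0,4 dof=2 J2 → L=5 J1=1 J2=3
C@2,4 dof=2 J2 → L=5 J1=1 J2=4
add link → L=6 J1=1 J2=4
P@1,5 dof=1 J1 → L=6 J1=2 J2=4
add link → L=7 J1=2 J2=4
PS@6,5 dof=2 J2 → L=7 J1=2 J2=5
add link → L=8 J1=2 J2=5
PS@7,1 dof=2 J2 → L=8 J1=2 J2=6
C@7,6 dof=2 J2 → L=8 J1=2 J2=7
add link → L=9 J1=2 J2=7
PS@7,0 dof=2 J2 → L=9 J1=2 J2=8
P@2,8 dof=1 J1 → L=9 J1=3 J2=8
M=3(L−1)−2J1−J2=3·8−2·3−8=10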